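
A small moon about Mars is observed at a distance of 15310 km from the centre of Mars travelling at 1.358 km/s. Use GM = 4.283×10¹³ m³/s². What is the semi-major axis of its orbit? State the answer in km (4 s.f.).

r = 1.531×10⁷ m.
Specific orbital energy ε = v²/2 − μ/r = (1358)²/2 − 4.283×10¹³/1.531×10⁷ = -1.875×10⁶ J/kg.
Since ε = −μ/(2a), a = −μ/(2ε) = 1.142×10⁷ m = 11419 km.

a ≈ 11420 km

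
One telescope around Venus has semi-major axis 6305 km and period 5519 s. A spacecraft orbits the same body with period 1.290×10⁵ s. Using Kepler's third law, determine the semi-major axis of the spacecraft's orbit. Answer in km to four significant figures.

a₂ ≈ 51540 km

Kepler's third law: a³ ∝ T², so a₂ = a₁ (T₂/T₁)^(2/3).
T₂/T₁ = 23.37, (T₂/T₁)^(2/3) = 8.175.
a₂ = 6305 × 8.175 = 51540 km.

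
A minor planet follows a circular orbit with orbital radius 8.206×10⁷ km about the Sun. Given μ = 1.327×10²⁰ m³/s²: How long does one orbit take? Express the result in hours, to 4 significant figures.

T ≈ 3562 hours

r = 8.206×10⁷ km = 8.206×10¹⁰ m.
Kepler's third law: T = 2π√(r³/μ) = 2π√((8.206×10¹⁰)³ / 1.327×10²⁰).
r³/μ = 4.164×10¹² s², so T = 2π × 2.041×10⁶ = 1.282×10⁷ s.
Converting: 1.282×10⁷ s ÷ 3600 = 3562 hours.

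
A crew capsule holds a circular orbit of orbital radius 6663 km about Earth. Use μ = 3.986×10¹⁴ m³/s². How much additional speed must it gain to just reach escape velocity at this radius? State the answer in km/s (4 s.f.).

r = 6663 km = 6.663×10⁶ m.
Circular speed v_c = √(μ/r) = 7735 m/s.
Escape speed v_esc = √(2μ/r) = √2 × v_c = 10940 m/s.
Δv = v_esc − v_c = 3204 m/s = 3.204 km/s.

Δv ≈ 3.204 km/s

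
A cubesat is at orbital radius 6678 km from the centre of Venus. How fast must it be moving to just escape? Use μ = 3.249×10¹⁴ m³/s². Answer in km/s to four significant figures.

r = 6678 km = 6.678×10⁶ m.
Escape speed v_esc = √(2μ/r) = √(2 × 3.249×10¹⁴ / 6.678×10⁶) = √(9.730×10⁷) = 9864 m/s.
= 9.864 km/s.

v_esc ≈ 9.864 km/s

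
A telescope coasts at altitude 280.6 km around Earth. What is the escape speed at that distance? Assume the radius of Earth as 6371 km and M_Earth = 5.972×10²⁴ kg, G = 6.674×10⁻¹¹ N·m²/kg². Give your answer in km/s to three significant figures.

v_esc ≈ 10.9 km/s

μ = GM = 6.674×10⁻¹¹ × 5.972×10²⁴ = 3.986×10¹⁴ m³/s².
r = 6371 + 280.6 = 6651.6 km = 6.6516×10⁶ m.
Escape speed v_esc = √(2μ/r) = √(2 × 3.986×10¹⁴ / 6.652×10⁶) = √(1.198×10⁸) = 10950 m/s.
= 10.95 km/s.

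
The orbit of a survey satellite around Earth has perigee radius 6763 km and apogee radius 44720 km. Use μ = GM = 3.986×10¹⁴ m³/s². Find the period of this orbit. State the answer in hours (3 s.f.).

Semi-major axis a = (r_p + r_a)/2 = (6763.0 + 44720)/2 = 25742 km = 2.574×10⁷ m.
By Kepler's third law T = 2π√(a³/μ) = 2π × 6.542×10³ = 4.110×10⁴ s.
= 11.42 hours.

T ≈ 11.4 hours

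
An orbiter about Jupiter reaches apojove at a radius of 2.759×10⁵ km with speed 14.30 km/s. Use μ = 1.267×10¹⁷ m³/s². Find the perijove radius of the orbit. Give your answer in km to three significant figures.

perijove radius ≈ 79000 km

r_a = 2.759×10⁸ m.
Specific energy ε = v²/2 − μ/r = -3.570×10⁸ J/kg, so a = −μ/(2ε) = 1.775×10⁸ m.
The apsides satisfy r_p + r_a = 2a, so the perijove radius is 2a − r_a = 7.902×10⁷ m = 79022 km.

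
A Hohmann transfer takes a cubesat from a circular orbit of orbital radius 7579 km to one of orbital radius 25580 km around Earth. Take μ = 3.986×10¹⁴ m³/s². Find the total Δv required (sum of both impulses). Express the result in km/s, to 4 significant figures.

r₁ = 7579 km = 7.579×10⁶ m.
r₂ = 25580 km = 2.558×10⁷ m.
Transfer ellipse a_t = (r₁ + r₂)/2 = 1.658×10⁷ m.
At r₁: circular v_c1 = √(μ/r₁) = 7252 m/s; transfer-perigee v_p = √[μ(2/r₁ − 1/a_t)] = 9008 m/s.
Δv₁ = v_p − v_c1 = 1756 m/s.
At r₂: circular v_c2 = √(μ/r₂) = 3947 m/s; transfer-apogee v_a = √[μ(2/r₂ − 1/a_t)] = 2669 m/s.
Δv₂ = v_c2 − v_a = 1279 m/s.
Total Δv = Δv₁ + Δv₂ = 3034 m/s = 3.034 km/s.

Δv_total ≈ 3.034 km/s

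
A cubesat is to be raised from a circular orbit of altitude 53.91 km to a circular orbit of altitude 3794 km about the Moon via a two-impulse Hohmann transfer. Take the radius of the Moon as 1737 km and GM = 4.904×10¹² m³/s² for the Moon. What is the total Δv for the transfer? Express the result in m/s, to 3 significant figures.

r₁ = 1737 + 53.91 = 1790.9 km = 1.7909×10⁶ m.
r₂ = 1737 + 3794 = 5531.0 km = 5.5310×10⁶ m.
Transfer ellipse a_t = (r₁ + r₂)/2 = 3.661×10⁶ m.
At r₁: circular v_c1 = √(μ/r₁) = 1655 m/s; transfer-perilune v_p = √[μ(2/r₁ − 1/a_t)] = 2034 m/s.
Δv₁ = v_p − v_c1 = 379.2 m/s.
At r₂: circular v_c2 = √(μ/r₂) = 941.6 m/s; transfer-apolune v_a = √[μ(2/r₂ − 1/a_t)] = 658.6 m/s.
Δv₂ = v_c2 − v_a = 283.0 m/s.
Total Δv = Δv₁ + Δv₂ = 662.2 m/s.

Δv_total ≈ 662 m/s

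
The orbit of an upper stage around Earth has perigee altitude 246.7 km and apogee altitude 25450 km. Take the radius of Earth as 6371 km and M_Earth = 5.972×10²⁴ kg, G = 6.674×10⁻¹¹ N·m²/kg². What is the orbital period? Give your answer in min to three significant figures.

T ≈ 442 min

μ = GM = 6.674×10⁻¹¹ × 5.972×10²⁴ = 3.986×10¹⁴ m³/s².
r_p = 6371 + 246.7 = 6617.7 km = 6.6177×10⁶ m.
r_a = 6371 + 25450 = 31821 km = 3.1821×10⁷ m.
Semi-major axis a = (r_p + r_a)/2 = (6617.7 + 31821)/2 = 19219 km = 1.922×10⁷ m.
By Kepler's third law T = 2π√(a³/μ) = 2π × 4.220×10³ = 2.652×10⁴ s.
= 442.0 min.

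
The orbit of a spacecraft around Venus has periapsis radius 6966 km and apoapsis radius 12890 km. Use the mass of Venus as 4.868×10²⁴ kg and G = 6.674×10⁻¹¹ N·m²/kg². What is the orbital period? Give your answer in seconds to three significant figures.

μ = GM = 6.674×10⁻¹¹ × 4.868×10²⁴ = 3.249×10¹⁴ m³/s².
Semi-major axis a = (r_p + r_a)/2 = (6966.0 + 12890)/2 = 9928.0 km = 9.928×10⁶ m.
By Kepler's third law T = 2π√(a³/μ) = 2π × 1.735×10³ = 1.090×10⁴ s.

T ≈ 10900 seconds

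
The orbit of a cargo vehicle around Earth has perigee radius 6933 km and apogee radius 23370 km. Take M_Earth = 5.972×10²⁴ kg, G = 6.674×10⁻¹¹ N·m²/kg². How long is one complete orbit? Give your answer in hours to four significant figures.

μ = GM = 6.674×10⁻¹¹ × 5.972×10²⁴ = 3.986×10¹⁴ m³/s².
Semi-major axis a = (r_p + r_a)/2 = (6933.0 + 23370)/2 = 15152 km = 1.515×10⁷ m.
By Kepler's third law T = 2π√(a³/μ) = 2π × 2.954×10³ = 1.856×10⁴ s.
= 5.156 hours.

T ≈ 5.156 hours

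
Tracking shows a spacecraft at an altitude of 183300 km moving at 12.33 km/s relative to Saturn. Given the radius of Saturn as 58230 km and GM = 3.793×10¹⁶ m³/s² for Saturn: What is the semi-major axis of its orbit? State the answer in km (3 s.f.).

a ≈ 2.34×10⁵ km

r = 58230 + 183300 = 2.4153×10⁵ km = 2.415×10⁸ m.
Specific orbital energy ε = v²/2 − μ/r = (12330)²/2 − 3.793×10¹⁶/2.415×10⁸ = -8.103×10⁷ J/kg.
Since ε = −μ/(2a), a = −μ/(2ε) = 2.341×10⁸ m = 2.3406×10⁵ km.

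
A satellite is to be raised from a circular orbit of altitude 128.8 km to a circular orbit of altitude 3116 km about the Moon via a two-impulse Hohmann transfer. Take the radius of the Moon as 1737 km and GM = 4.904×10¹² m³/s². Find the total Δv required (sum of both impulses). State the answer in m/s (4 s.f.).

r₁ = 1737 + 128.8 = 1865.8 km = 1.8658×10⁶ m.
r₂ = 1737 + 3116 = 4853.0 km = 4.8530×10⁶ m.
Transfer ellipse a_t = (r₁ + r₂)/2 = 3.359×10⁶ m.
At r₁: circular v_c1 = √(μ/r₁) = 1621 m/s; transfer-perilune v_p = √[μ(2/r₁ − 1/a_t)] = 1949 m/s.
Δv₁ = v_p − v_c1 = 327.4 m/s.
At r₂: circular v_c2 = √(μ/r₂) = 1005 m/s; transfer-apolune v_a = √[μ(2/r₂ − 1/a_t)] = 749.2 m/s.
Δv₂ = v_c2 − v_a = 256.1 m/s.
Total Δv = Δv₁ + Δv₂ = 583.4 m/s.

Δv_total ≈ 583.4 m/s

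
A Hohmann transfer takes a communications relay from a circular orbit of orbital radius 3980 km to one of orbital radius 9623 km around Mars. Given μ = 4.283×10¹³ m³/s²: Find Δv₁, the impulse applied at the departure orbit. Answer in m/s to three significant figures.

Δv ≈ 622 m/s

r₁ = 3980 km = 3.980×10⁶ m.
r₂ = 9623 km = 9.623×10⁶ m.
Transfer ellipse a_t = (r₁ + r₂)/2 = 6.802×10⁶ m.
At r₁: circular v_c1 = √(μ/r₁) = 3280 m/s; transfer-periapsis v_p = √[μ(2/r₁ − 1/a_t)] = 3902 m/s.
Δv₁ = v_p − v_c1 = 621.5 m/s.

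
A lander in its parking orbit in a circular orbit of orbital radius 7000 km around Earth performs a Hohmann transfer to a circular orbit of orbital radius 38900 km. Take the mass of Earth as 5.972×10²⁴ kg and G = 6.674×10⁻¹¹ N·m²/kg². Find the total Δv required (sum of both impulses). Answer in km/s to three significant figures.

Δv_total ≈ 3.71 km/s

μ = GM = 6.674×10⁻¹¹ × 5.972×10²⁴ = 3.986×10¹⁴ m³/s².
r₁ = 7000 km = 7.000×10⁶ m.
r₂ = 38900 km = 3.890×10⁷ m.
Transfer ellipse a_t = (r₁ + r₂)/2 = 2.295×10⁷ m.
At r₁: circular v_c1 = √(μ/r₁) = 7546 m/s; transfer-perigee v_p = √[μ(2/r₁ − 1/a_t)] = 9824 m/s.
Δv₁ = v_p − v_c1 = 2278 m/s.
At r₂: circular v_c2 = √(μ/r₂) = 3201 m/s; transfer-apogee v_a = √[μ(2/r₂ − 1/a_t)] = 1768 m/s.
Δv₂ = v_c2 − v_a = 1433 m/s.
Total Δv = Δv₁ + Δv₂ = 3711 m/s = 3.711 km/s.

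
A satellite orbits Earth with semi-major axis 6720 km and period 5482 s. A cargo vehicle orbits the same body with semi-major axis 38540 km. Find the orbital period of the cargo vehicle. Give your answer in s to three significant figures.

Kepler's third law: T² ∝ a³, so T₂ = T₁ (a₂/a₁)^(3/2).
a₂/a₁ = 5.735, (a₂/a₁)^(3/2) = 13.73.
T₂ = 5482 × 13.73 = 75290 s.

T₂ ≈ 75300 s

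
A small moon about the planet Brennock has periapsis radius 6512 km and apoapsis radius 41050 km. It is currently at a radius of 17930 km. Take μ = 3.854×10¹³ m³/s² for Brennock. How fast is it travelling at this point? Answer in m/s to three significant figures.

Semi-major axis a = (r_p + r_a)/2 = 23781 km = 2.378×10⁷ m.
Vis-viva: v² = μ(2/r − 1/a) = 3.854×10¹³ × (1.115×10⁻⁷ − 4.205×10⁻⁸) = 2.678×10⁶ m²/s².
v = 1637 m/s.

v ≈ 1640 m/s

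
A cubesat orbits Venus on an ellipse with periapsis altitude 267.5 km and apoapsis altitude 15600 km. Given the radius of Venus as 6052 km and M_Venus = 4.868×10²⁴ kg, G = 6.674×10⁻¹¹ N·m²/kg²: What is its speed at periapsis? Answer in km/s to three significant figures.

μ = GM = 6.674×10⁻¹¹ × 4.868×10²⁴ = 3.249×10¹⁴ m³/s².
r_p = 6052 + 267.5 = 6319.5 km = 6.3195×10⁶ m.
r_a = 6052 + 15600 = 21652 km = 2.1652×10⁷ m.
Semi-major axis a = (r_p + r_a)/2 = 13986 km = 1.399×10⁷ m.
Vis-viva: v² = μ(2/r − 1/a) = 3.249×10¹⁴ × (3.165×10⁻⁷ − 7.150×10⁻⁸) = 7.959×10⁷ m²/s².
v = 8921 m/s = 8.921 km/s.

v ≈ 8.92 km/s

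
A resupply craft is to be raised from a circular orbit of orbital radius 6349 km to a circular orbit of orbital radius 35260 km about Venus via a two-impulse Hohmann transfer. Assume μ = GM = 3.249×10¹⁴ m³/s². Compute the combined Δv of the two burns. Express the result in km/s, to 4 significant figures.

Δv_total ≈ 3.518 km/s

r₁ = 6349 km = 6.349×10⁶ m.
r₂ = 35260 km = 3.526×10⁷ m.
Transfer ellipse a_t = (r₁ + r₂)/2 = 2.080×10⁷ m.
At r₁: circular v_c1 = √(μ/r₁) = 7154 m/s; transfer-periapsis v_p = √[μ(2/r₁ − 1/a_t)] = 9313 m/s.
Δv₁ = v_p − v_c1 = 2159 m/s.
At r₂: circular v_c2 = √(μ/r₂) = 3036 m/s; transfer-apoapsis v_a = √[μ(2/r₂ − 1/a_t)] = 1677 m/s.
Δv₂ = v_c2 − v_a = 1359 m/s.
Total Δv = Δv₁ + Δv₂ = 3518 m/s = 3.518 km/s.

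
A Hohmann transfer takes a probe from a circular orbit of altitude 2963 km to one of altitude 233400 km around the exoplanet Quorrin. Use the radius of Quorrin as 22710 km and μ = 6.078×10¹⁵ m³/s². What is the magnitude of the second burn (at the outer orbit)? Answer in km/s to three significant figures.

r₁ = 22710 + 2963 = 25673 km = 2.5673×10⁷ m.
r₂ = 22710 + 233400 = 256110 km = 2.5611×10⁸ m.
Transfer ellipse a_t = (r₁ + r₂)/2 = 1.409×10⁸ m.
At r₁: circular v_c1 = √(μ/r₁) = 15390 m/s; transfer-periapsis v_p = √[μ(2/r₁ − 1/a_t)] = 20740 m/s.
At r₂: circular v_c2 = √(μ/r₂) = 4872 m/s; transfer-apoapsis v_a = √[μ(2/r₂ − 1/a_t)] = 2080 m/s.
Δv₂ = v_c2 − v_a = 2792 m/s.
= 2.792 km/s.

Δv ≈ 2.79 km/s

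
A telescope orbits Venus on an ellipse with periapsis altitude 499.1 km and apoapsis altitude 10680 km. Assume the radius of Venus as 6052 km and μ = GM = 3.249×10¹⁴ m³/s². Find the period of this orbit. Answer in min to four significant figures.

r_p = 6052 + 499.1 = 6551.1 km = 6.5511×10⁶ m.
r_a = 6052 + 10680 = 16732 km = 1.6732×10⁷ m.
Semi-major axis a = (r_p + r_a)/2 = (6551.1 + 16732)/2 = 11642 km = 1.164×10⁷ m.
By Kepler's third law T = 2π√(a³/μ) = 2π × 2.204×10³ = 1.385×10⁴ s.
= 230.8 min.

T ≈ 230.8 min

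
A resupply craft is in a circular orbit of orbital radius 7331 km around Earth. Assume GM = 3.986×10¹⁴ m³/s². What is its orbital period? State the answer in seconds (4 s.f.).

T ≈ 6247 seconds

r = 7331 km = 7.331×10⁶ m.
Kepler's third law: T = 2π√(r³/μ) = 2π√((7.331×10⁶)³ / 3.986×10¹⁴).
r³/μ = 9.884×10⁵ s², so T = 2π × 9.942×10² = 6.247×10³ s.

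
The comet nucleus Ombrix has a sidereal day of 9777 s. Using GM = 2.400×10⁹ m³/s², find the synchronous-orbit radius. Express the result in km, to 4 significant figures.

r_sync ≈ 179.8 km

A synchronous orbit has period T, so by Kepler's third law a = (μT²/4π²)^(1/3).
μT²/4π² = 2.400×10⁹ × (9.777×10³)² / 39.48 = 5.811×10¹⁵ m³.
a = 1.798×10⁵ m = 179.79 km.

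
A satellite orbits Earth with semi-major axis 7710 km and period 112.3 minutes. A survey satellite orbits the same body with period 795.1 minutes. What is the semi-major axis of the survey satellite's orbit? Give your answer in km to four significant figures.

Kepler's third law: a³ ∝ T², so a₂ = a₁ (T₂/T₁)^(2/3).
T₂/T₁ = 7.080, (T₂/T₁)^(2/3) = 3.687.
a₂ = 7710 × 3.687 = 28430 km.

a₂ ≈ 28430 km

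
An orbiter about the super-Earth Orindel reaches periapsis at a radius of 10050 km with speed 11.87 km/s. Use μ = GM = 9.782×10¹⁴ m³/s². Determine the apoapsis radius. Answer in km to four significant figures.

apoapsis radius ≈ 26330 km

r_p = 1.005×10⁷ m.
Specific energy ε = v²/2 − μ/r = -2.688×10⁷ J/kg, so a = −μ/(2ε) = 1.819×10⁷ m.
The apsides satisfy r_p + r_a = 2a, so the apoapsis radius is 2a − r_p = 2.633×10⁷ m = 26335 km.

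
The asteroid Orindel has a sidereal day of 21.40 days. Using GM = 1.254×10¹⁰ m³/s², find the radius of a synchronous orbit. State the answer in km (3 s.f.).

T = 21.40 days = 1.849×10⁶ s.
A synchronous orbit has period T, so by Kepler's third law a = (μT²/4π²)^(1/3).
μT²/4π² = 1.254×10¹⁰ × (1.849×10⁶)² / 39.48 = 1.086×10²¹ m³.
a = 1.028×10⁷ m = 10279 km.

r_sync ≈ 10300 km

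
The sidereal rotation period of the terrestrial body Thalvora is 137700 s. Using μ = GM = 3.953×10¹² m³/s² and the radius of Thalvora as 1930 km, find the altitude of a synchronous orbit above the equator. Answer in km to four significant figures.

A synchronous orbit has period T, so by Kepler's third law a = (μT²/4π²)^(1/3).
μT²/4π² = 3.953×10¹² × (1.377×10⁵)² / 39.48 = 1.899×10²¹ m³.
a = 1.238×10⁷ m = 12383 km.
Altitude h = a − R = 12383 − 1930 = 10453 km.

h_sync ≈ 10450 km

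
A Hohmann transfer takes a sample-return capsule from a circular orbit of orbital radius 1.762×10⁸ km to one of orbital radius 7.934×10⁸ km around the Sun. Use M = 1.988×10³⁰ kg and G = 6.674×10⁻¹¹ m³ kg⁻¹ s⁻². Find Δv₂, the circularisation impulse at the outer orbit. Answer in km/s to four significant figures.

Δv ≈ 5.136 km/s

μ = GM = 6.674×10⁻¹¹ × 1.988×10³⁰ = 1.327×10²⁰ m³/s².
r₁ = 1.762×10⁸ km = 1.762×10¹¹ m.
r₂ = 7.934×10⁸ km = 7.934×10¹¹ m.
Transfer ellipse a_t = (r₁ + r₂)/2 = 4.848×10¹¹ m.
At r₁: circular v_c1 = √(μ/r₁) = 27440 m/s; transfer-perihelion v_p = √[μ(2/r₁ − 1/a_t)] = 35100 m/s.
At r₂: circular v_c2 = √(μ/r₂) = 12930 m/s; transfer-aphelion v_a = √[μ(2/r₂ − 1/a_t)] = 7796 m/s.
Δv₂ = v_c2 − v_a = 5136 m/s.
= 5.136 km/s.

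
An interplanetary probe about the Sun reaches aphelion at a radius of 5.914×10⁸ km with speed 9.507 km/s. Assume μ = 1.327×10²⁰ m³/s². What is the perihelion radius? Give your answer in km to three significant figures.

r_a = 5.914×10¹¹ m.
Specific energy ε = v²/2 − μ/r = -1.792×10⁸ J/kg, so a = −μ/(2ε) = 3.703×10¹¹ m.
The apsides satisfy r_p + r_a = 2a, so the perihelion radius is 2a − r_a = 1.491×10¹¹ m = 1.4915×10⁸ km.

perihelion radius ≈ 1.49×10⁸ km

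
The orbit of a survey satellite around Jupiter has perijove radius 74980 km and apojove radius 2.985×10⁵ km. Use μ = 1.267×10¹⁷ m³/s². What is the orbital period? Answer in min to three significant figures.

T ≈ 751 min

Semi-major axis a = (r_p + r_a)/2 = (74980 + 2.9850×10⁵)/2 = 1.8674×10⁵ km = 1.867×10⁸ m.
By Kepler's third law T = 2π√(a³/μ) = 2π × 7.169×10³ = 4.505×10⁴ s.
= 750.8 min.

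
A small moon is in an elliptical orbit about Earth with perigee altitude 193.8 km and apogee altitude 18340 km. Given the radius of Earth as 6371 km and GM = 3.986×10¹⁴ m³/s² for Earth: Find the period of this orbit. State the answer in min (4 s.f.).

T ≈ 324.4 min

r_p = 6371 + 193.8 = 6564.8 km = 6.5648×10⁶ m.
r_a = 6371 + 18340 = 24711 km = 2.4711×10⁷ m.
Semi-major axis a = (r_p + r_a)/2 = (6564.8 + 24711)/2 = 15638 km = 1.564×10⁷ m.
By Kepler's third law T = 2π√(a³/μ) = 2π × 3.097×10³ = 1.946×10⁴ s.
= 324.4 min.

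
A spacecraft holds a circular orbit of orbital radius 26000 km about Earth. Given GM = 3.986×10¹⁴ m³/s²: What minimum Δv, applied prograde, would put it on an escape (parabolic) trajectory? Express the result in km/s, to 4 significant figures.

r = 26000 km = 2.600×10⁷ m.
Circular speed v_c = √(μ/r) = 3915 m/s.
Escape speed v_esc = √(2μ/r) = √2 × v_c = 5537 m/s.
Δv = v_esc − v_c = 1622 m/s = 1.622 km/s.

Δv ≈ 1.622 km/s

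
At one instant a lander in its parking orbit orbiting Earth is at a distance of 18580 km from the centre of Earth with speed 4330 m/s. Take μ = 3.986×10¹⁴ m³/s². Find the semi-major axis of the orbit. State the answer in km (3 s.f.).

r = 1.858×10⁷ m.
Vis-viva rearranged: 1/a = 2/r − v²/μ = 1.076×10⁻⁷ − 4.704×10⁻⁸ = 6.061×10⁻⁸ m⁻¹.
a = 1.650×10⁷ m = 16500 km.

a ≈ 16500 km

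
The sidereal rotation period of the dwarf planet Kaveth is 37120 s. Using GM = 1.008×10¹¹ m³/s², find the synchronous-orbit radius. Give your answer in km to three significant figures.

A synchronous orbit has period T, so by Kepler's third law a = (μT²/4π²)^(1/3).
μT²/4π² = 1.008×10¹¹ × (3.712×10⁴)² / 39.48 = 3.518×10¹⁸ m³.
a = 1.521×10⁶ m = 1520.9 km.

r_sync ≈ 1520 km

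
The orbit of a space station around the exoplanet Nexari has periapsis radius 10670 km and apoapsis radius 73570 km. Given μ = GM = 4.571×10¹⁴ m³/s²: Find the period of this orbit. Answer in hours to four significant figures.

Semi-major axis a = (r_p + r_a)/2 = (10670 + 73570)/2 = 42120 km = 4.212×10⁷ m.
By Kepler's third law T = 2π√(a³/μ) = 2π × 1.279×10⁴ = 8.034×10⁴ s.
= 22.32 hours.

T ≈ 22.32 hours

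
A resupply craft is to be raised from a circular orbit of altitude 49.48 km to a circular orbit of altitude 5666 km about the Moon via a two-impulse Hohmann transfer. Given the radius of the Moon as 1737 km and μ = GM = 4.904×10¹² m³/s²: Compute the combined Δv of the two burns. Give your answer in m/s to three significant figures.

r₁ = 1737 + 49.48 = 1786.5 km = 1.7865×10⁶ m.
r₂ = 1737 + 5666 = 7403.0 km = 7.4030×10⁶ m.
Transfer ellipse a_t = (r₁ + r₂)/2 = 4.595×10⁶ m.
At r₁: circular v_c1 = √(μ/r₁) = 1657 m/s; transfer-perilune v_p = √[μ(2/r₁ − 1/a_t)] = 2103 m/s.
Δv₁ = v_p − v_c1 = 446.2 m/s.
At r₂: circular v_c2 = √(μ/r₂) = 813.9 m/s; transfer-apolune v_a = √[μ(2/r₂ − 1/a_t)] = 507.5 m/s.
Δv₂ = v_c2 − v_a = 306.4 m/s.
Total Δv = Δv₁ + Δv₂ = 752.6 m/s.

Δv_total ≈ 753 m/s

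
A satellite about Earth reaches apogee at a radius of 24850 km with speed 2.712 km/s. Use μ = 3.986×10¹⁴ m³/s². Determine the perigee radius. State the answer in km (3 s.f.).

r_a = 2.485×10⁷ m.
Specific energy ε = v²/2 − μ/r = -1.236×10⁷ J/kg, so a = −μ/(2ε) = 1.612×10⁷ m.
The apsides satisfy r_p + r_a = 2a, so the perigee radius is 2a − r_a = 7.392×10⁶ m = 7392.0 km.

perigee radius ≈ 7390 km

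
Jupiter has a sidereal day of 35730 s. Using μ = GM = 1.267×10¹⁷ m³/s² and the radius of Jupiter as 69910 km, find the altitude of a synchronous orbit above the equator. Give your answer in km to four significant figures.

h_sync ≈ 90110 km

A synchronous orbit has period T, so by Kepler's third law a = (μT²/4π²)^(1/3).
μT²/4π² = 1.267×10¹⁷ × (3.573×10⁴)² / 39.48 = 4.097×10²⁴ m³.
a = 1.600×10⁸ m = 1.6002×10⁵ km.
Altitude h = a − R = 1.6002×10⁵ − 69910 = 90105 km.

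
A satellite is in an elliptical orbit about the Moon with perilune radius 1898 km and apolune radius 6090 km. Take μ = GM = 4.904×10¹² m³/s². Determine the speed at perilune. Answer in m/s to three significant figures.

Semi-major axis a = (r_p + r_a)/2 = 3994.0 km = 3.994×10⁶ m.
Vis-viva: v² = μ(2/r − 1/a) = 4.904×10¹² × (1.054×10⁻⁶ − 2.504×10⁻⁷) = 3.940×10⁶ m²/s².
v = 1985 m/s.

v ≈ 1980 m/s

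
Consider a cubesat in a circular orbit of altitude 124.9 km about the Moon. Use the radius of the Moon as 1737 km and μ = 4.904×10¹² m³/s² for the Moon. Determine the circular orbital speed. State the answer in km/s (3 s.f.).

v ≈ 1.62 km/s

r = 1737 + 124.9 = 1861.9 km = 1.8619×10⁶ m.
For a circular orbit v = √(μ/r) = √(4.904×10¹² / 1.862×10⁶) = √(2.634×10⁶) = 1623 m/s.
That is 1.623 km/s.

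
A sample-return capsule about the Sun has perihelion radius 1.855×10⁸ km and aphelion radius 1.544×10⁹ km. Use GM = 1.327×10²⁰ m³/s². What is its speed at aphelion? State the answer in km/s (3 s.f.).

v ≈ 4.29 km/s

Semi-major axis a = (r_p + r_a)/2 = 8.6475×10⁸ km = 8.648×10¹¹ m.
Vis-viva: v² = μ(2/r − 1/a) = 1.327×10²⁰ × (1.295×10⁻¹² − 1.156×10⁻¹²) = 1.844×10⁷ m²/s².
v = 4294 m/s = 4.294 km/s.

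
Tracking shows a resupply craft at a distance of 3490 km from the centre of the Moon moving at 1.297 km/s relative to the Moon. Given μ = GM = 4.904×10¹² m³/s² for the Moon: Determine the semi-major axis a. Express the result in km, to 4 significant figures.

r = 3.490×10⁶ m.
Vis-viva rearranged: 1/a = 2/r − v²/μ = 5.731×10⁻⁷ − 3.430×10⁻⁷ = 2.300×10⁻⁷ m⁻¹.
a = 4.347×10⁶ m = 4347.1 km.

a ≈ 4347 km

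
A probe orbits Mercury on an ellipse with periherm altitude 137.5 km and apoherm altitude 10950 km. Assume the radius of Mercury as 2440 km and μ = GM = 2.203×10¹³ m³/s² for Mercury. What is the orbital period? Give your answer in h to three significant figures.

r_p = 2440 + 137.5 = 2577.5 km = 2.5775×10⁶ m.
r_a = 2440 + 10950 = 13390 km = 1.3390×10⁷ m.
Semi-major axis a = (r_p + r_a)/2 = (2577.5 + 13390)/2 = 7983.8 km = 7.984×10⁶ m.
By Kepler's third law T = 2π√(a³/μ) = 2π × 4.806×10³ = 3.020×10⁴ s.
= 8.388 h.

T ≈ 8.39 h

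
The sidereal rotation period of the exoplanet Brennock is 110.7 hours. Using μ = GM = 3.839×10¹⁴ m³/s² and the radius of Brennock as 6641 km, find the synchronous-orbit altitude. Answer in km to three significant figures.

h_sync ≈ 1.09×10⁵ km

T = 110.7 hours = 3.985×10⁵ s.
A synchronous orbit has period T, so by Kepler's third law a = (μT²/4π²)^(1/3).
μT²/4π² = 3.839×10¹⁴ × (3.985×10⁵)² / 39.48 = 1.544×10²⁴ m³.
a = 1.156×10⁸ m = 1.1559×10⁵ km.
Altitude h = a − R = 1.1559×10⁵ − 6641 = 1.0895×10⁵ km.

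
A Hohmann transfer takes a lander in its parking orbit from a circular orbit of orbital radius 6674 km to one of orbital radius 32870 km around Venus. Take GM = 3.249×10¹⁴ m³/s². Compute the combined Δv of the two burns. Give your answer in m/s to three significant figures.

Δv_total ≈ 3340 m/s

r₁ = 6674 km = 6.674×10⁶ m.
r₂ = 32870 km = 3.287×10⁷ m.
Transfer ellipse a_t = (r₁ + r₂)/2 = 1.977×10⁷ m.
At r₁: circular v_c1 = √(μ/r₁) = 6977 m/s; transfer-periapsis v_p = √[μ(2/r₁ − 1/a_t)] = 8996 m/s.
Δv₁ = v_p − v_c1 = 2019 m/s.
At r₂: circular v_c2 = √(μ/r₂) = 3144 m/s; transfer-apoapsis v_a = √[μ(2/r₂ − 1/a_t)] = 1827 m/s.
Δv₂ = v_c2 − v_a = 1317 m/s.
Total Δv = Δv₁ + Δv₂ = 3336 m/s.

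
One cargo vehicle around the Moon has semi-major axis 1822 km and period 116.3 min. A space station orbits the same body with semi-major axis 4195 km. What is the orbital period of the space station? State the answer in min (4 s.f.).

T₂ ≈ 406.3 min

Kepler's third law: T² ∝ a³, so T₂ = T₁ (a₂/a₁)^(3/2).
a₂/a₁ = 2.302, (a₂/a₁)^(3/2) = 3.494.
T₂ = 116.3 × 3.494 = 406.3 min.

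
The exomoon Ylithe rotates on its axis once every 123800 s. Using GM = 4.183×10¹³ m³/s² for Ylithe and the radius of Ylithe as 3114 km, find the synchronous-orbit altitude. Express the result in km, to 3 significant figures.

A synchronous orbit has period T, so by Kepler's third law a = (μT²/4π²)^(1/3).
μT²/4π² = 4.183×10¹³ × (1.238×10⁵)² / 39.48 = 1.624×10²² m³.
a = 2.532×10⁷ m = 25323 km.
Altitude h = a − R = 25323 − 3114 = 22209 km.

h_sync ≈ 22200 km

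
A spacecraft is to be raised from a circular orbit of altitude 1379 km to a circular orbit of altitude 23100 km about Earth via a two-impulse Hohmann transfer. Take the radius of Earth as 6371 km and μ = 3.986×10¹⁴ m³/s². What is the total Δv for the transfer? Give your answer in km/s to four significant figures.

Δv_total ≈ 3.158 km/s

r₁ = 6371 + 1379 = 7750.0 km = 7.7500×10⁶ m.
r₂ = 6371 + 23100 = 29471 km = 2.9471×10⁷ m.
Transfer ellipse a_t = (r₁ + r₂)/2 = 1.861×10⁷ m.
At r₁: circular v_c1 = √(μ/r₁) = 7172 m/s; transfer-perigee v_p = √[μ(2/r₁ − 1/a_t)] = 9025 m/s.
Δv₁ = v_p − v_c1 = 1853 m/s.
At r₂: circular v_c2 = √(μ/r₂) = 3678 m/s; transfer-apogee v_a = √[μ(2/r₂ − 1/a_t)] = 2373 m/s.
Δv₂ = v_c2 − v_a = 1304 m/s.
Total Δv = Δv₁ + Δv₂ = 3158 m/s = 3.158 km/s.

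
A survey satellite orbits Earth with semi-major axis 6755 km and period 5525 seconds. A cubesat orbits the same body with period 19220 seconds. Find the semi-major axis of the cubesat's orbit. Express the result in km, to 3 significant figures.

a₂ ≈ 15500 km

Kepler's third law: a³ ∝ T², so a₂ = a₁ (T₂/T₁)^(2/3).
T₂/T₁ = 3.479, (T₂/T₁)^(2/3) = 2.296.
a₂ = 6755 × 2.296 = 15510 km.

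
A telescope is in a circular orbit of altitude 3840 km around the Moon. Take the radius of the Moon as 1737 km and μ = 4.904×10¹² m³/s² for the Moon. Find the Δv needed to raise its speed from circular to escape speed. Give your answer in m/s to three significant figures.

r = 1737 + 3840 = 5577.0 km = 5.5770×10⁶ m.
Circular speed v_c = √(μ/r) = 937.7 m/s.
Escape speed v_esc = √(2μ/r) = √2 × v_c = 1326 m/s.
Δv = v_esc − v_c = 388.4 m/s.

Δv ≈ 388 m/s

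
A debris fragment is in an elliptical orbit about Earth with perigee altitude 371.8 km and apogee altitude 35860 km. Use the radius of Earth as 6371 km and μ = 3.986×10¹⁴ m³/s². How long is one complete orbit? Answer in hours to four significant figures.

r_p = 6371 + 371.8 = 6742.8 km = 6.7428×10⁶ m.
r_a = 6371 + 35860 = 42231 km = 4.2231×10⁷ m.
Semi-major axis a = (r_p + r_a)/2 = (6742.8 + 42231)/2 = 24487 km = 2.449×10⁷ m.
By Kepler's third law T = 2π√(a³/μ) = 2π × 6.069×10³ = 3.813×10⁴ s.
= 10.59 hours.

T ≈ 10.59 hours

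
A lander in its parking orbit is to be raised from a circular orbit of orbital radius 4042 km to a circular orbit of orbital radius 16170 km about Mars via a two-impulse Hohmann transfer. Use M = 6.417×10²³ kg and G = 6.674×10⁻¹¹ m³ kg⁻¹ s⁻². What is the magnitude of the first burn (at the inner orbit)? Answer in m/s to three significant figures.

μ = GM = 6.674×10⁻¹¹ × 6.417×10²³ = 4.283×10¹³ m³/s².
r₁ = 4042 km = 4.042×10⁶ m.
r₂ = 16170 km = 1.617×10⁷ m.
Transfer ellipse a_t = (r₁ + r₂)/2 = 1.011×10⁷ m.
At r₁: circular v_c1 = √(μ/r₁) = 3255 m/s; transfer-periapsis v_p = √[μ(2/r₁ − 1/a_t)] = 4117 m/s.
Δv₁ = v_p − v_c1 = 862.4 m/s.

Δv ≈ 862 m/s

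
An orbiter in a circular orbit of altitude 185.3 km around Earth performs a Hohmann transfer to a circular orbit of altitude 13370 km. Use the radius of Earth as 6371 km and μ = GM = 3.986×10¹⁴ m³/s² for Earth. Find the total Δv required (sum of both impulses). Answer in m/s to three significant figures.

Δv_total ≈ 3080 m/s

r₁ = 6371 + 185.3 = 6556.3 km = 6.5563×10⁶ m.
r₂ = 6371 + 13370 = 19741 km = 1.9741×10⁷ m.
Transfer ellipse a_t = (r₁ + r₂)/2 = 1.315×10⁷ m.
At r₁: circular v_c1 = √(μ/r₁) = 7797 m/s; transfer-perigee v_p = √[μ(2/r₁ − 1/a_t)] = 9554 m/s.
Δv₁ = v_p − v_c1 = 1757 m/s.
At r₂: circular v_c2 = √(μ/r₂) = 4493 m/s; transfer-apogee v_a = √[μ(2/r₂ − 1/a_t)] = 3173 m/s.
Δv₂ = v_c2 − v_a = 1320 m/s.
Total Δv = Δv₁ + Δv₂ = 3077 m/s.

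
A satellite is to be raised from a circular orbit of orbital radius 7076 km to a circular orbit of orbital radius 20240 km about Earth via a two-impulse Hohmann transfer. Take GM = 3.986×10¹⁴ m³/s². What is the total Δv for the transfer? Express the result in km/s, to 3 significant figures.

Δv_total ≈ 2.87 km/s

r₁ = 7076 km = 7.076×10⁶ m.
r₂ = 20240 km = 2.024×10⁷ m.
Transfer ellipse a_t = (r₁ + r₂)/2 = 1.366×10⁷ m.
At r₁: circular v_c1 = √(μ/r₁) = 7505 m/s; transfer-perigee v_p = √[μ(2/r₁ − 1/a_t)] = 9137 m/s.
Δv₁ = v_p − v_c1 = 1631 m/s.
At r₂: circular v_c2 = √(μ/r₂) = 4438 m/s; transfer-apogee v_a = √[μ(2/r₂ − 1/a_t)] = 3194 m/s.
Δv₂ = v_c2 − v_a = 1244 m/s.
Total Δv = Δv₁ + Δv₂ = 2875 m/s = 2.875 km/s.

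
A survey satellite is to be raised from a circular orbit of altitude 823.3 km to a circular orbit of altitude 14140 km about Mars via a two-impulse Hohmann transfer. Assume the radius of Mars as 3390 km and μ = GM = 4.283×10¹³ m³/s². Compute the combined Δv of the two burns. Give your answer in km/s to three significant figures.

r₁ = 3390 + 823.3 = 4213.3 km = 4.2133×10⁶ m.
r₂ = 3390 + 14140 = 17530 km = 1.7530×10⁷ m.
Transfer ellipse a_t = (r₁ + r₂)/2 = 1.087×10⁷ m.
At r₁: circular v_c1 = √(μ/r₁) = 3188 m/s; transfer-periapsis v_p = √[μ(2/r₁ − 1/a_t)] = 4049 m/s.
Δv₁ = v_p − v_c1 = 860.3 m/s.
At r₂: circular v_c2 = √(μ/r₂) = 1563 m/s; transfer-apoapsis v_a = √[μ(2/r₂ − 1/a_t)] = 973.1 m/s.
Δv₂ = v_c2 − v_a = 590.0 m/s.
Total Δv = Δv₁ + Δv₂ = 1450 m/s = 1.450 km/s.

Δv_total ≈ 1.45 km/s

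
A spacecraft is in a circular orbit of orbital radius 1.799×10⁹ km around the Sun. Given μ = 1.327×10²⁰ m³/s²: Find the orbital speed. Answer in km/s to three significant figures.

r = 1.799×10⁹ km = 1.799×10¹² m.
For a circular orbit v = √(μ/r) = √(1.327×10²⁰ / 1.799×10¹²) = √(7.376×10⁷) = 8589 m/s.
That is 8.589 km/s.

v ≈ 8.59 km/s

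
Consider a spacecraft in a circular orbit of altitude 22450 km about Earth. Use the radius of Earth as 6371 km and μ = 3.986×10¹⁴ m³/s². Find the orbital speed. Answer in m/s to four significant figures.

r = 6371 + 22450 = 28821 km = 2.8821×10⁷ m.
For a circular orbit v = √(μ/r) = √(3.986×10¹⁴ / 2.882×10⁷) = √(1.383×10⁷) = 3719 m/s.

v ≈ 3719 m/s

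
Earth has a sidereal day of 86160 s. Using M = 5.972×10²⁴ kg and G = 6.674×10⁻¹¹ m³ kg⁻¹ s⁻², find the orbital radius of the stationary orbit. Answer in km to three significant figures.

r_sync ≈ 42200 km

μ = GM = 6.674×10⁻¹¹ × 5.972×10²⁴ = 3.986×10¹⁴ m³/s².
A synchronous orbit has period T, so by Kepler's third law a = (μT²/4π²)^(1/3).
μT²/4π² = 3.986×10¹⁴ × (8.616×10⁴)² / 39.48 = 7.495×10²² m³.
a = 4.216×10⁷ m = 42162 km.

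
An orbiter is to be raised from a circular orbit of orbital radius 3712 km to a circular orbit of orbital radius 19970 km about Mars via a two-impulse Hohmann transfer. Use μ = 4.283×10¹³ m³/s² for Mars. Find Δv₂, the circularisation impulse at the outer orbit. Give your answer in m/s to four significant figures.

r₁ = 3712 km = 3.712×10⁶ m.
r₂ = 19970 km = 1.997×10⁷ m.
Transfer ellipse a_t = (r₁ + r₂)/2 = 1.184×10⁷ m.
At r₁: circular v_c1 = √(μ/r₁) = 3397 m/s; transfer-periapsis v_p = √[μ(2/r₁ − 1/a_t)] = 4411 m/s.
At r₂: circular v_c2 = √(μ/r₂) = 1464 m/s; transfer-apoapsis v_a = √[μ(2/r₂ − 1/a_t)] = 820.0 m/s.
Δv₂ = v_c2 − v_a = 644.5 m/s.

Δv ≈ 644.5 m/s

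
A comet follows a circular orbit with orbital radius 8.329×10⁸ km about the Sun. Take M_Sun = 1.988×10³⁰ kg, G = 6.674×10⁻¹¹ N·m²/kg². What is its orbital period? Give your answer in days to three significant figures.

T ≈ 4800 days

μ = GM = 6.674×10⁻¹¹ × 1.988×10³⁰ = 1.327×10²⁰ m³/s².
r = 8.329×10⁸ km = 8.329×10¹¹ m.
Kepler's third law: T = 2π√(r³/μ) = 2π√((8.329×10¹¹)³ / 1.327×10²⁰).
r³/μ = 4.355×10¹⁵ s², so T = 2π × 6.599×10⁷ = 4.146×10⁸ s.
Converting: 4.146×10⁸ s ÷ 86400 = 4799 days.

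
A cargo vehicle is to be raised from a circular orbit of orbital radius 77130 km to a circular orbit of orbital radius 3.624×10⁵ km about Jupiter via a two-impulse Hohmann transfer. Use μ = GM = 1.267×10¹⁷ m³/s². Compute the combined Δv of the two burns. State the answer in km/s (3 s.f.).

r₁ = 77130 km = 7.713×10⁷ m.
r₂ = 3.624×10⁵ km = 3.624×10⁸ m.
Transfer ellipse a_t = (r₁ + r₂)/2 = 2.198×10⁸ m.
At r₁: circular v_c1 = √(μ/r₁) = 40530 m/s; transfer-perijove v_p = √[μ(2/r₁ − 1/a_t)] = 52050 m/s.
Δv₁ = v_p − v_c1 = 11520 m/s.
At r₂: circular v_c2 = √(μ/r₂) = 18700 m/s; transfer-apojove v_a = √[μ(2/r₂ − 1/a_t)] = 11080 m/s.
Δv₂ = v_c2 − v_a = 7621 m/s.
Total Δv = Δv₁ + Δv₂ = 19140 m/s = 19.14 km/s.

Δv_total ≈ 19.1 km/s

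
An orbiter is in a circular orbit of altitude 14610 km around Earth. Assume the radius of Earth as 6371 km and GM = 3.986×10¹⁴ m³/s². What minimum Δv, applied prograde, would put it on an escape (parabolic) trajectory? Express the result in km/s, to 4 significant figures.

r = 6371 + 14610 = 20981 km = 2.0981×10⁷ m.
Circular speed v_c = √(μ/r) = 4359 m/s.
Escape speed v_esc = √(2μ/r) = √2 × v_c = 6164 m/s.
Δv = v_esc − v_c = 1805 m/s = 1.805 km/s.

Δv ≈ 1.805 km/s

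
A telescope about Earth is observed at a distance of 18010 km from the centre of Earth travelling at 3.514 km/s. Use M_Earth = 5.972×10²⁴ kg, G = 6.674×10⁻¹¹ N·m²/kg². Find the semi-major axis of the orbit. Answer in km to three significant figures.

μ = GM = 6.674×10⁻¹¹ × 5.972×10²⁴ = 3.986×10¹⁴ m³/s².
r = 1.801×10⁷ m.
Vis-viva rearranged: 1/a = 2/r − v²/μ = 1.110×10⁻⁷ − 3.098×10⁻⁸ = 8.007×10⁻⁸ m⁻¹.
a = 1.249×10⁷ m = 12489 km.

a ≈ 12500 km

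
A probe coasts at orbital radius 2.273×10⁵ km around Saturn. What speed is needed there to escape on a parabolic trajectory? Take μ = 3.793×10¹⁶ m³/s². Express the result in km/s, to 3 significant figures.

r = 2.273×10⁵ km = 2.273×10⁸ m.
Escape speed v_esc = √(2μ/r) = √(2 × 3.793×10¹⁶ / 2.273×10⁸) = √(3.337×10⁸) = 18270 m/s.
= 18.27 km/s.

v_esc ≈ 18.3 km/s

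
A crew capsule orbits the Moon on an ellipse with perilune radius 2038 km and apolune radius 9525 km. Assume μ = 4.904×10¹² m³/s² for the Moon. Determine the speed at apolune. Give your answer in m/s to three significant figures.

v ≈ 426 m/s

Semi-major axis a = (r_p + r_a)/2 = 5781.5 km = 5.782×10⁶ m.
Vis-viva: v² = μ(2/r − 1/a) = 4.904×10¹² × (2.100×10⁻⁷ − 1.730×10⁻⁷) = 1.815×10⁵ m²/s².
v = 426.0 m/s.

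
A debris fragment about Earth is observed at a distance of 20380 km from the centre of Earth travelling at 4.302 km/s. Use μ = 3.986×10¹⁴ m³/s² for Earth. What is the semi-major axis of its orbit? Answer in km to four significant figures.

r = 2.038×10⁷ m.
Vis-viva rearranged: 1/a = 2/r − v²/μ = 9.814×10⁻⁸ − 4.643×10⁻⁸ = 5.170×10⁻⁸ m⁻¹.
a = 1.934×10⁷ m = 19341 km.

a ≈ 19340 km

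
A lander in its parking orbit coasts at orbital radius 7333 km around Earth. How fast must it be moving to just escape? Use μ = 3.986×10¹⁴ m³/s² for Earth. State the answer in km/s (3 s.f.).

r = 7333 km = 7.333×10⁶ m.
Escape speed v_esc = √(2μ/r) = √(2 × 3.986×10¹⁴ / 7.333×10⁶) = √(1.087×10⁸) = 10430 m/s.
= 10.43 km/s.

v_esc ≈ 10.4 km/s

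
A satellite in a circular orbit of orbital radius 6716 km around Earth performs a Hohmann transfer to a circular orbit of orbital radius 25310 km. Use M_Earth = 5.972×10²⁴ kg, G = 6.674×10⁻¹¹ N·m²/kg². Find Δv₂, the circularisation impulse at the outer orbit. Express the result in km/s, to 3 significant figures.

μ = GM = 6.674×10⁻¹¹ × 5.972×10²⁴ = 3.986×10¹⁴ m³/s².
r₁ = 6716 km = 6.716×10⁶ m.
r₂ = 25310 km = 2.531×10⁷ m.
Transfer ellipse a_t = (r₁ + r₂)/2 = 1.601×10⁷ m.
At r₁: circular v_c1 = √(μ/r₁) = 7704 m/s; transfer-perigee v_p = √[μ(2/r₁ − 1/a_t)] = 9685 m/s.
At r₂: circular v_c2 = √(μ/r₂) = 3968 m/s; transfer-apogee v_a = √[μ(2/r₂ − 1/a_t)] = 2570 m/s.
Δv₂ = v_c2 − v_a = 1398 m/s.
= 1.398 km/s.

Δv ≈ 1.40 km/s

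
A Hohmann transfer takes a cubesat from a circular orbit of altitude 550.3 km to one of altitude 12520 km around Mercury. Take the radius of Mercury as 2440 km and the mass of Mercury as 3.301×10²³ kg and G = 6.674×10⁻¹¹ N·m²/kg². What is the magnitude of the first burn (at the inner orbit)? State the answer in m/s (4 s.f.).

Δv ≈ 790.0 m/s

μ = GM = 6.674×10⁻¹¹ × 3.301×10²³ = 2.203×10¹³ m³/s².
r₁ = 2440 + 550.3 = 2990.3 km = 2.9903×10⁶ m.
r₂ = 2440 + 12520 = 14960 km = 1.4960×10⁷ m.
Transfer ellipse a_t = (r₁ + r₂)/2 = 8.975×10⁶ m.
At r₁: circular v_c1 = √(μ/r₁) = 2714 m/s; transfer-periherm v_p = √[μ(2/r₁ − 1/a_t)] = 3504 m/s.
Δv₁ = v_p − v_c1 = 790.0 m/s.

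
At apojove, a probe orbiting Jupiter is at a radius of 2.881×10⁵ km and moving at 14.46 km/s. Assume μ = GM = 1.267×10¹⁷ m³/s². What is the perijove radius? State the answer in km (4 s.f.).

perijove radius ≈ 89850 km

r_a = 2.881×10⁸ m.
Specific energy ε = v²/2 − μ/r = -3.352×10⁸ J/kg, so a = −μ/(2ε) = 1.890×10⁸ m.
The apsides satisfy r_p + r_a = 2a, so the perijove radius is 2a − r_a = 8.985×10⁷ m = 89847 km.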